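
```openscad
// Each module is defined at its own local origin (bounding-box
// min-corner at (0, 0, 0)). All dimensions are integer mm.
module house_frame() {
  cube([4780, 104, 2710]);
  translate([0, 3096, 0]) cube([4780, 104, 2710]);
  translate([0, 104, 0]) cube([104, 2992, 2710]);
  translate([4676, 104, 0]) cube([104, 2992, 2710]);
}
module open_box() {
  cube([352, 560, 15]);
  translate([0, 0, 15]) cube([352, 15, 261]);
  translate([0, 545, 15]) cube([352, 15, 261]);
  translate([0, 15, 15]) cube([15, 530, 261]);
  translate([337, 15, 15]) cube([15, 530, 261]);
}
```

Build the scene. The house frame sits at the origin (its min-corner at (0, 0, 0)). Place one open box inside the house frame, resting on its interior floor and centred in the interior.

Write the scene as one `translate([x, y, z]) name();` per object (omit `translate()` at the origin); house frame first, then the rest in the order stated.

house_frame();
translate([2214, 1320, 0]) open_box();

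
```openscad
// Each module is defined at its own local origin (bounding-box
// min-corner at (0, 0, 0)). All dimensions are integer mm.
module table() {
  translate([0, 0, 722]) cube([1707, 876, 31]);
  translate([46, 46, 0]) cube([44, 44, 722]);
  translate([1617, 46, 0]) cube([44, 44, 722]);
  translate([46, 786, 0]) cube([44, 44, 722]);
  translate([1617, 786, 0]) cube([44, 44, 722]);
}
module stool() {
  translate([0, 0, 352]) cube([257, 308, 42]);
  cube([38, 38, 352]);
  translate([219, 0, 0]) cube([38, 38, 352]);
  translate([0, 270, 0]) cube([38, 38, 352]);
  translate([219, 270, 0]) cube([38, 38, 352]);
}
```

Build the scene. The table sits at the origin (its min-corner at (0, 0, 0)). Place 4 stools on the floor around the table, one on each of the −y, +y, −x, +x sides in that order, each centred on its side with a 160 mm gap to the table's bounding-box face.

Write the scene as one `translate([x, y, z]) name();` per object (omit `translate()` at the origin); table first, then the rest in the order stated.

table();
translate([725, -468, 0]) stool();
translate([725, 1036, 0]) stool();
translate([-417, 284, 0]) stool();
translate([1867, 284, 0]) stool();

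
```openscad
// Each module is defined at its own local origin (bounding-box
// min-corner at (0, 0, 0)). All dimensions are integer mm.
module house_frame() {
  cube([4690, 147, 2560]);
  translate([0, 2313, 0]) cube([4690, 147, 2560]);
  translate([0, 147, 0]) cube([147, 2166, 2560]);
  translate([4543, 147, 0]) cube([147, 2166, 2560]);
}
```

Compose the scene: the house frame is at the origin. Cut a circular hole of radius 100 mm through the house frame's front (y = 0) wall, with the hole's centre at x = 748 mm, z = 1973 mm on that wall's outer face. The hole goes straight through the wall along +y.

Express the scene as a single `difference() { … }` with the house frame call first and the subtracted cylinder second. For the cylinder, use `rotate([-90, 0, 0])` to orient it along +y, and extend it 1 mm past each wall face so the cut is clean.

difference() {
  house_frame();
  translate([748, -1, 1973]) rotate([-90, 0, 0]) cylinder(h = 149, r = 100);
}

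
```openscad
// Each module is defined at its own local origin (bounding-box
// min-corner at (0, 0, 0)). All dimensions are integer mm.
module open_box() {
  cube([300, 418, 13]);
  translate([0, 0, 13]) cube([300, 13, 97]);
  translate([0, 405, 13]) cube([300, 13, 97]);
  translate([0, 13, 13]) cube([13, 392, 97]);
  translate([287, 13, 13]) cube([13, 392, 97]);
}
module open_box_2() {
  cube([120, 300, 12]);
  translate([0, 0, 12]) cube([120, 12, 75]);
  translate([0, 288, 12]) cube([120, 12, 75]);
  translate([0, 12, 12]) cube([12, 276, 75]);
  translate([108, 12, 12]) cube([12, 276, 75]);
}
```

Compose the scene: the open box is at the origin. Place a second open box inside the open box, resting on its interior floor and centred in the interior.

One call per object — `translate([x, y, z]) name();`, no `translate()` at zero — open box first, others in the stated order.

open_box();
translate([90, 59, 13]) open_box_2();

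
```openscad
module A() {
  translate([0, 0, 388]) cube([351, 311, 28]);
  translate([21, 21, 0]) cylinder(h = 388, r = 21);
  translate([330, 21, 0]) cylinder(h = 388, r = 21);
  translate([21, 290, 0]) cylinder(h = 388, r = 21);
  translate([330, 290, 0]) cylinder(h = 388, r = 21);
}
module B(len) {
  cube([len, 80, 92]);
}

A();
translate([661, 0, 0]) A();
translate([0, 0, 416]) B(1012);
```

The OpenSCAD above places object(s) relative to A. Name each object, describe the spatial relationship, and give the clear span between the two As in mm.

A is a stool. B is a beam. A beam spans the tops of two stools. The clear span between the two stools is 310 mm.

Second stool starts at x = 661; first ends at x = 351; clear span = 661 − 351 = 310 mm.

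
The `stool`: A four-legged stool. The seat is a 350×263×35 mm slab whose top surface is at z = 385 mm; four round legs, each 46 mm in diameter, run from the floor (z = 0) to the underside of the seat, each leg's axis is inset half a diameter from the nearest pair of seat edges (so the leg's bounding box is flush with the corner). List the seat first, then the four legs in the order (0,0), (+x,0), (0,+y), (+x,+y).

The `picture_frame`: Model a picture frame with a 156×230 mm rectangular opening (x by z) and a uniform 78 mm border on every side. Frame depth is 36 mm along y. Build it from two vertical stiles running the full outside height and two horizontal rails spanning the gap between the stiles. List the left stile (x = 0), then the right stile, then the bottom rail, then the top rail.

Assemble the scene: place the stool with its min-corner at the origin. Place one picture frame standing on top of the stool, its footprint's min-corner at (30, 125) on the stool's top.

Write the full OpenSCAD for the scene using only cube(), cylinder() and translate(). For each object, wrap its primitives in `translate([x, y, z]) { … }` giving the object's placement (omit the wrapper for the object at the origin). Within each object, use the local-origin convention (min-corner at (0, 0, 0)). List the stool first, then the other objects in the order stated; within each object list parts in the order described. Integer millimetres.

translate([0, 0, 350]) cube([350, 263, 35]);
translate([23, 23, 0]) cylinder(h = 350, r = 23);
translate([327, 23, 0]) cylinder(h = 350, r = 23);
translate([23, 240, 0]) cylinder(h = 350, r = 23);
translate([327, 240, 0]) cylinder(h = 350, r = 23);
translate([30, 125, 385]) {
  cube([78, 36, 386]);
  translate([234, 0, 0]) cube([78, 36, 386]);
  translate([78, 0, 0]) cube([156, 36, 78]);
  translate([78, 0, 308]) cube([156, 36, 78]);
}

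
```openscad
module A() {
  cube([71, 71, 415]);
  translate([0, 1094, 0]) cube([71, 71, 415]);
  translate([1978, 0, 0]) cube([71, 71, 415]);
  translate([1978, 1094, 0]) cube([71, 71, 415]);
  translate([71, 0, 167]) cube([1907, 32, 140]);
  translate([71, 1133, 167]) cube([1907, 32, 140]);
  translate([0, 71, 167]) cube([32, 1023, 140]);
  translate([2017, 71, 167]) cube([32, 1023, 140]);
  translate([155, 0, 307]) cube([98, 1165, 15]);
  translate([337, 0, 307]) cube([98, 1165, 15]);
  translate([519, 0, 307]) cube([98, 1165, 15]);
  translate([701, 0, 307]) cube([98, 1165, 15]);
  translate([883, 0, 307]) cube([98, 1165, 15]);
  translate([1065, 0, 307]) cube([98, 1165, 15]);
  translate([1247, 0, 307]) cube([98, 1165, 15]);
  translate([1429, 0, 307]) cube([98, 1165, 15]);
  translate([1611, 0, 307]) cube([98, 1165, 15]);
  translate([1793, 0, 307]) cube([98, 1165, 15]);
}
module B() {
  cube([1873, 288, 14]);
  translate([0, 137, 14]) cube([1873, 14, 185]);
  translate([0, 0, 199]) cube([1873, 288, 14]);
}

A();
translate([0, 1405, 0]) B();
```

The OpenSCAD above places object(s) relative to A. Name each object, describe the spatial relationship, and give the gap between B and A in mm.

The I-beam's nearest face is 240 mm from the bed frame's +y face.

A is a bed frame. B is an I-beam. The I-beam is on the floor beside the bed frame on its +y side. The gap between the I-beam and the bed frame is 240 mm.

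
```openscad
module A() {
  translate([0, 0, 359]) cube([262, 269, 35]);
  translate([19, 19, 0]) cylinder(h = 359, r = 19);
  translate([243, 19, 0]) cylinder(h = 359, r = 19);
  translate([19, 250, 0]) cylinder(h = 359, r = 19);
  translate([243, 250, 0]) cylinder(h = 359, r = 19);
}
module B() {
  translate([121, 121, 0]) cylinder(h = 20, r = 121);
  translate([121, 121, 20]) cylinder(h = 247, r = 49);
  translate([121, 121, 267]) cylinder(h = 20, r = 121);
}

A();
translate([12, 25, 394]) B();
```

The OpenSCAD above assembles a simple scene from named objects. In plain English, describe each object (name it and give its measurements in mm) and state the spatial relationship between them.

A is a simple wooden stool: a rectangular seat 262 mm (x) by 269 mm (y), 35 mm thick, top face at z = 394 mm, on four round legs, each 38 mm in diameter. The legs rest on z = 0, each leg's axis is inset half a diameter from the nearest pair of seat edges (so the leg's bounding box is flush with the corner).

B is a spool: two coaxial disc flanges of radius 121 mm and thickness 20 mm, joined by a core cylinder of radius 49 mm and height 247 mm. The lower flange rests on z = 0 and the three cylinders share a vertical axis.

The spool is on top of the stool.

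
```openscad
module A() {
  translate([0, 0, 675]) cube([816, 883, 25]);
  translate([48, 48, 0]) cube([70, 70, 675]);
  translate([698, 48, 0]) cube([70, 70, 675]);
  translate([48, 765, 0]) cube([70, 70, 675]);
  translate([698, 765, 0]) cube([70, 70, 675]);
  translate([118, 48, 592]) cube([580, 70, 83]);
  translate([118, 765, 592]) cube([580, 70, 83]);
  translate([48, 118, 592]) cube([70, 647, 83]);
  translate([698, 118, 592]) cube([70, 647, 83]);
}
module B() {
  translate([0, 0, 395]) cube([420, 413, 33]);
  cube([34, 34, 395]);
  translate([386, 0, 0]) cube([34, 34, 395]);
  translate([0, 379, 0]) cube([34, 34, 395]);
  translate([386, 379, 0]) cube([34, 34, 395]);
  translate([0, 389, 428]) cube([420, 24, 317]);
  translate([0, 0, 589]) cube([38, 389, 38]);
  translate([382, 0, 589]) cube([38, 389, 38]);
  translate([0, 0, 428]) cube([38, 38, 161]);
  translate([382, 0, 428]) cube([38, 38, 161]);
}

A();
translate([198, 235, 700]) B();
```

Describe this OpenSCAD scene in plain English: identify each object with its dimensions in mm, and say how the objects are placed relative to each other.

A is a table with a 816×883 mm rectangular top, 25 mm thick, top surface at z = 700 mm, supported by four 70×70 mm square legs, each inset 48 mm from the nearest pair of top edges, running from the floor. Four apron rails, 70 mm thick and 83 mm tall, run between adjacent legs with their top edges flush with the underside of the top and their outer faces flush with the legs' outer faces.

B is a chair: 420×413 mm seat, 33 mm thick, top at z = 428 mm, on four 34 mm square corner legs flush with the seat edges. A 24 mm thick backrest slab spans the full seat width, extending 317 mm above the seat top, its back face flush with the seat's +y edge. Two armrests of 38×38 mm section run along each side from the seat's front edge to the front of the backrest, top faces 199 mm above the seat top and outer faces flush with the seat's x-edges; a 38×38 mm post under the front of each armrest stands on the seat at the front corner.

The chair is on top of the table, centred.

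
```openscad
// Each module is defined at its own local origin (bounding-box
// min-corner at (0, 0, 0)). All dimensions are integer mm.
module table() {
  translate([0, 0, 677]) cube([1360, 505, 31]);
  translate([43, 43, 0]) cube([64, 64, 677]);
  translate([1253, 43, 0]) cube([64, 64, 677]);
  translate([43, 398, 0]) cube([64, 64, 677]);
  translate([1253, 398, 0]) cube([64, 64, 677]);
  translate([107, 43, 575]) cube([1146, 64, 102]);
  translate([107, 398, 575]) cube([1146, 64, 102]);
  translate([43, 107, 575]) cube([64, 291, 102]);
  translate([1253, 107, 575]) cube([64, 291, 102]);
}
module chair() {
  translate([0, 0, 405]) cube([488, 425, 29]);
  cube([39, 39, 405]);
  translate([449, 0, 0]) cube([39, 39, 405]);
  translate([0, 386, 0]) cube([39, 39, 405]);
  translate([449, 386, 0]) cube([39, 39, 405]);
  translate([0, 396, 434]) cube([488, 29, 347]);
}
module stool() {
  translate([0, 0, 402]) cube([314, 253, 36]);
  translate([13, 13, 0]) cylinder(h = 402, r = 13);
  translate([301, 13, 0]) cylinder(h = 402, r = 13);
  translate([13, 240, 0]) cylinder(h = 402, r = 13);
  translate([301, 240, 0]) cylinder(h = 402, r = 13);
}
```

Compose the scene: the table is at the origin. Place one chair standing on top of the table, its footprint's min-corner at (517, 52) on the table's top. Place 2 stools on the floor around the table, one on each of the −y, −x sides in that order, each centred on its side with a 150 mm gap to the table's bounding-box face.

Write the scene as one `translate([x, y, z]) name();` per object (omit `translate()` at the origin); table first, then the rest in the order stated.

table();
translate([517, 52, 708]) chair();
translate([523, -403, 0]) stool();
translate([-464, 126, 0]) stool();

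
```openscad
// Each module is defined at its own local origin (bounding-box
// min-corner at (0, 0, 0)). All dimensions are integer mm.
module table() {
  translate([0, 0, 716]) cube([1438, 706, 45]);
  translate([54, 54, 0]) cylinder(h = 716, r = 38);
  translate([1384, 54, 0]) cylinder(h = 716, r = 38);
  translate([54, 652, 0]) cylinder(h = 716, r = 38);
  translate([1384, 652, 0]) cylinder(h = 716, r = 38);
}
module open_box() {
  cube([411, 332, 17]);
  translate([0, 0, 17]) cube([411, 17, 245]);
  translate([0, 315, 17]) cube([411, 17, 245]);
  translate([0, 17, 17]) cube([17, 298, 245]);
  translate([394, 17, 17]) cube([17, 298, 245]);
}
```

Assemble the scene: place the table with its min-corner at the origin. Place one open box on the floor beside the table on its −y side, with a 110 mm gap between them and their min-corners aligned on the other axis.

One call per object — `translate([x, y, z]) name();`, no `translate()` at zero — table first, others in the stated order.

table();
translate([0, -442, 0]) open_box();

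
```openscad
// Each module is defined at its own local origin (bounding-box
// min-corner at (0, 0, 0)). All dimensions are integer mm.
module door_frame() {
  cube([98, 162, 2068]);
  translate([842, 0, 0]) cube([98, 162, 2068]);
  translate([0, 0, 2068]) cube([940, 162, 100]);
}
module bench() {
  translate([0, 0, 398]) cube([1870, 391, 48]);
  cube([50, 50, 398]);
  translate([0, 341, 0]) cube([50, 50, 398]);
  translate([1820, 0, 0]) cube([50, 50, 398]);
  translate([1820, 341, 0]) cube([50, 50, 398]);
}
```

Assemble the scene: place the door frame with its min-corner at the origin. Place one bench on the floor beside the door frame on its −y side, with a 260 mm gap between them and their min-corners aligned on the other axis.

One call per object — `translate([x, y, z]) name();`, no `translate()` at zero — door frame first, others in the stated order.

door_frame();
translate([0, -651, 0]) bench();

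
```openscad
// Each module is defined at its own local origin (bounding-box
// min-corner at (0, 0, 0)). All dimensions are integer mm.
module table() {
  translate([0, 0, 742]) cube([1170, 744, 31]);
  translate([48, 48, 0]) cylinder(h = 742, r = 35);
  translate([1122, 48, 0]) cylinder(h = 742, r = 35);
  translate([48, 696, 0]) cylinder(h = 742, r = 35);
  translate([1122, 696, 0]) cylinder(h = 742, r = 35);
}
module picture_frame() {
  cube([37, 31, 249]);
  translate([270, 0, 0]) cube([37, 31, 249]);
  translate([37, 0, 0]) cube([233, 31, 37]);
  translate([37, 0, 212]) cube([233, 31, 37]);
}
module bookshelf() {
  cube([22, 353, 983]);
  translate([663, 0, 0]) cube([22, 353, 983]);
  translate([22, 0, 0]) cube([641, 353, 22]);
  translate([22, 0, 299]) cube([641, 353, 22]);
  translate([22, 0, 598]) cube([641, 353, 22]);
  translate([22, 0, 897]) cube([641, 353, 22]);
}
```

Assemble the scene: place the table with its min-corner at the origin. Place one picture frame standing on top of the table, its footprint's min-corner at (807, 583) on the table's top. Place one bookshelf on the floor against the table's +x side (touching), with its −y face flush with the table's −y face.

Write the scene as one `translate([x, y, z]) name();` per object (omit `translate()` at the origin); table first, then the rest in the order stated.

table();
translate([807, 583, 773]) picture_frame();
translate([1170, 0, 0]) bookshelf();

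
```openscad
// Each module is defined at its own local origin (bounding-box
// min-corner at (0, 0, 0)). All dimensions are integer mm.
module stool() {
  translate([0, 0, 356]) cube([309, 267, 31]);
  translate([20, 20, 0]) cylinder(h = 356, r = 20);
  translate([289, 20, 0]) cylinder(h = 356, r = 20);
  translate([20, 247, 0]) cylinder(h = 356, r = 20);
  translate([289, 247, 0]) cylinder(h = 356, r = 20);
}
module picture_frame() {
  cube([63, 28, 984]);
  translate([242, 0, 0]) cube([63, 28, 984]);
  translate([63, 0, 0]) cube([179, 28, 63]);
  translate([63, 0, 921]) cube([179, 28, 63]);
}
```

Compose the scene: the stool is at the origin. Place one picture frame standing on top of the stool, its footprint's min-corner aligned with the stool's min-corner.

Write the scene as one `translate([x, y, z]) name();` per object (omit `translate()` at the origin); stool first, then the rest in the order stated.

stool();
translate([0, 0, 387]) picture_frame();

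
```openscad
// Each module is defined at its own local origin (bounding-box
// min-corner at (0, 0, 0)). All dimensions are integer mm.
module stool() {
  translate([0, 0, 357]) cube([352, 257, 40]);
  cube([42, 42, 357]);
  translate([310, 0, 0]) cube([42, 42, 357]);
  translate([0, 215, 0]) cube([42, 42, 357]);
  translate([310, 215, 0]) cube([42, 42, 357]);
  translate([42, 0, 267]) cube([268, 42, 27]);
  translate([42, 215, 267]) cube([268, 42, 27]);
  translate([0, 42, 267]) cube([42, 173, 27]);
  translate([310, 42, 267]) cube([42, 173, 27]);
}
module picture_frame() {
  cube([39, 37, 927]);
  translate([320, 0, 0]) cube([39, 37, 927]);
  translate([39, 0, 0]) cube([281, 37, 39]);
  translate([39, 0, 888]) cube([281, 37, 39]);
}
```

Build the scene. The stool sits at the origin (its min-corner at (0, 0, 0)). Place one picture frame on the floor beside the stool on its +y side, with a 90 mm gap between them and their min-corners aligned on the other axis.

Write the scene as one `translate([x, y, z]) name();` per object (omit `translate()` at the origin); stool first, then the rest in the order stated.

stool();
translate([0, 347, 0]) picture_frame();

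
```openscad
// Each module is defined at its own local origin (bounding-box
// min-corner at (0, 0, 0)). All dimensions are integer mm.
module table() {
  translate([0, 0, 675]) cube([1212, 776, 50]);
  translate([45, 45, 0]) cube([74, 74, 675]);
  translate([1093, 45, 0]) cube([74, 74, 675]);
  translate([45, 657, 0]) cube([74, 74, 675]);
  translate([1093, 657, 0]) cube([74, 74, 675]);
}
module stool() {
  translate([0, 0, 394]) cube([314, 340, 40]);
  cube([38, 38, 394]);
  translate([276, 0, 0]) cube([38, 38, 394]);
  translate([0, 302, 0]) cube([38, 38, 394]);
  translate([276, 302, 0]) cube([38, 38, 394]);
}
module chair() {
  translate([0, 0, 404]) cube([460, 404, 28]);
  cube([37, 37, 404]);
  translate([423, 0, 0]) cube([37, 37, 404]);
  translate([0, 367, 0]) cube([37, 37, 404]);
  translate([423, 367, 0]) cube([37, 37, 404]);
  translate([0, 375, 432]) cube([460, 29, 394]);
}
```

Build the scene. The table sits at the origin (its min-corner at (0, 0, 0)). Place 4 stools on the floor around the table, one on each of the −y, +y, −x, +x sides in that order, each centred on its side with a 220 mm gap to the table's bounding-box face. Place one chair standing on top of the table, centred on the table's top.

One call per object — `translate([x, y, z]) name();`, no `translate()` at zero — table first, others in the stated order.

table();
translate([449, -560, 0]) stool();
translate([449, 996, 0]) stool();
translate([-534, 218, 0]) stool();
translate([1432, 218, 0]) stool();
translate([376, 186, 725]) chair();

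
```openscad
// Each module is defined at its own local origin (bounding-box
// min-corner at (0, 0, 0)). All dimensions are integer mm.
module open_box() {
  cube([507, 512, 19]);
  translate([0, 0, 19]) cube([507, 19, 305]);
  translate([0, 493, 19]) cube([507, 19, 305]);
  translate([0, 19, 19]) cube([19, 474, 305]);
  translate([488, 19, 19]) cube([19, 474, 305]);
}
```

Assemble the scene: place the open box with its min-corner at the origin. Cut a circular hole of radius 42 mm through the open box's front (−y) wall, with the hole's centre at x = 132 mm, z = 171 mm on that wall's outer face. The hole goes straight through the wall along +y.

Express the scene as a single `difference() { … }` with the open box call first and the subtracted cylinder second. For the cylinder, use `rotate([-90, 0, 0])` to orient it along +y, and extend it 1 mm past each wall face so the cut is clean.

difference() {
  open_box();
  translate([132, -1, 171]) rotate([-90, 0, 0]) cylinder(h = 21, r = 42);
}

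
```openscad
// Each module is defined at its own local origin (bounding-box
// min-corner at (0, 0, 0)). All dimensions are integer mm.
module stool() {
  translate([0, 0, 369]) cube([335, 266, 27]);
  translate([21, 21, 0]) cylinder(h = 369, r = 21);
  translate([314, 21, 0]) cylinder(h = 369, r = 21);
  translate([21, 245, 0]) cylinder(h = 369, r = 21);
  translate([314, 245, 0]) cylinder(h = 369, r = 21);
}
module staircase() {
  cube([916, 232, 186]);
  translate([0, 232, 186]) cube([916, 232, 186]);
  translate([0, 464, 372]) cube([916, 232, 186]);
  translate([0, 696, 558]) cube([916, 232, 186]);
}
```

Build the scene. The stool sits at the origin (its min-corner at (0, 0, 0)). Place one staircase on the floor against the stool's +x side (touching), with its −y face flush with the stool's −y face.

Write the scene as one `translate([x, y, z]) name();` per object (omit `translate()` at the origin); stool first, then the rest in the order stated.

stool();
translate([335, 0, 0]) staircase();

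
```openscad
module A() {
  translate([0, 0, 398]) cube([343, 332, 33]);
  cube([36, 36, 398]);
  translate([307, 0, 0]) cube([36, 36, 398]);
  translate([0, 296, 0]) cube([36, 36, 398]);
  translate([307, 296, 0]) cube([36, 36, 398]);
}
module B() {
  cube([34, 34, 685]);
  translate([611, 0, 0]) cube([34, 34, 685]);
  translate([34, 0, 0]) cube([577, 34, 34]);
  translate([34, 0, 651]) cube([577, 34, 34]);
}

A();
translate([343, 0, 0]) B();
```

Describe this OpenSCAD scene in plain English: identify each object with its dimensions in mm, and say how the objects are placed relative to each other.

A is a simple wooden stool: a rectangular seat 343 mm (x) by 332 mm (y), 33 mm thick, top face at z = 431 mm, on four square legs, each 36×36 mm in cross-section. The legs rest on z = 0, each flush with a corner of the seat.

B is a picture frame with a 577×617 mm rectangular opening (x by z) and a uniform 34 mm border on every side. Frame depth is 34 mm along y. It is built from two vertical stiles running the full outside height and two horizontal rails spanning the gap between the stiles.

The picture frame is against the stool's +x side, with their −y faces flush.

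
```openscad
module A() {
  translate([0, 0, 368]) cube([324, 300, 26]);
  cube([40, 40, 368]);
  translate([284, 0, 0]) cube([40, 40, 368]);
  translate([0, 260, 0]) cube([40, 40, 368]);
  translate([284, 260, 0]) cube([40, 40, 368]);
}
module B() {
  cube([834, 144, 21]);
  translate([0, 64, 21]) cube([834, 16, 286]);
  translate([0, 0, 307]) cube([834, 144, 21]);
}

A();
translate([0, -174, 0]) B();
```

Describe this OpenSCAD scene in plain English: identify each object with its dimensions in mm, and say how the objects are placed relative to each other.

A is a four-legged stool. The seat is 324×300 mm, 26 mm thick, top at z = 394 mm. It stands on four square legs, each 40×40 mm in cross-section, from z = 0 to the seat underside, each flush with a corner of the seat.

B is an I-beam lying along x, 834 mm long. Overall section height 328 mm. Two flanges 144 mm wide (y) and 21 mm thick, one on the floor and one at the top; a web 16 mm thick runs between them, centred on the flange width.

The I-beam is on the floor beside the stool on its −y side.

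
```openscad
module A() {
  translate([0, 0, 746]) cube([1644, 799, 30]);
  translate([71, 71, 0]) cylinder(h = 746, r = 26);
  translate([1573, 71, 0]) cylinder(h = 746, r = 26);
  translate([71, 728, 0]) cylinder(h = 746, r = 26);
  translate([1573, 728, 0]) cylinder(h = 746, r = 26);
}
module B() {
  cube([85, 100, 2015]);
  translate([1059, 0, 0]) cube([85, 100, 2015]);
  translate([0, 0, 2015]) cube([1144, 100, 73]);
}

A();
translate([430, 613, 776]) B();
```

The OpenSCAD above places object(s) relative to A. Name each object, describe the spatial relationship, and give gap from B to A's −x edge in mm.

The door frame's min-x is at 430; the table's min-x is 0; gap = 430 mm.

A is a table. B is a door frame. The door frame is on top of the table. The gap from the door frame to the table's −x edge is 430 mm.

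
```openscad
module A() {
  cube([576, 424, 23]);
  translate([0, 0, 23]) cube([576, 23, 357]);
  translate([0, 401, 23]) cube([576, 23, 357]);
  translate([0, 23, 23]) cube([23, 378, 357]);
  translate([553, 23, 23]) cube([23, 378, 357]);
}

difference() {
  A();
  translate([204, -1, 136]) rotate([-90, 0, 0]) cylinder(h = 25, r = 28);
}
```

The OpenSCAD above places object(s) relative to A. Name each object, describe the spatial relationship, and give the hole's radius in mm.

A is an open box. The open box has a circular hole through its front wall. The hole's radius is 28 mm.

The subtracted cylinder has r = 28 mm.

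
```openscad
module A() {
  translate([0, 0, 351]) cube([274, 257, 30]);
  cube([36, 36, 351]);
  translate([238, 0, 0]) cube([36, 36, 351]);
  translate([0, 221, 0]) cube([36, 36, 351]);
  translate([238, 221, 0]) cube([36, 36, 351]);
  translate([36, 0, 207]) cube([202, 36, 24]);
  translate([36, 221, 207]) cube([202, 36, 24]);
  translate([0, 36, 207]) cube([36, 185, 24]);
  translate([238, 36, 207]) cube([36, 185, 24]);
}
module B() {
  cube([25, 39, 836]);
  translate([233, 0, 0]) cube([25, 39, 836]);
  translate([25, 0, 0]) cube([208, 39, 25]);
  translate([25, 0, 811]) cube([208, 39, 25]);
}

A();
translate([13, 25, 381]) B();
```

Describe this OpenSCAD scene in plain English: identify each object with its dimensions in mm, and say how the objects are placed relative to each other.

A is a simple wooden stool: a rectangular seat 274 mm (x) by 257 mm (y), 30 mm thick, top face at z = 381 mm, on four square legs, each 36×36 mm in cross-section. The legs rest on z = 0, each flush with a corner of the seat. Four stretchers, 36 mm wide and 24 mm tall, connect adjacent legs with their undersides at z = 207 mm, each running between the inner faces of the legs it joins and aligned with the legs' outer faces on the other axis.

B is a picture frame with a 208×786 mm rectangular opening (x by z) and a uniform 25 mm border on every side. Frame depth is 39 mm along y. It is built from two vertical stiles running the full outside height and two horizontal rails spanning the gap between the stiles.

The picture frame is on top of the stool.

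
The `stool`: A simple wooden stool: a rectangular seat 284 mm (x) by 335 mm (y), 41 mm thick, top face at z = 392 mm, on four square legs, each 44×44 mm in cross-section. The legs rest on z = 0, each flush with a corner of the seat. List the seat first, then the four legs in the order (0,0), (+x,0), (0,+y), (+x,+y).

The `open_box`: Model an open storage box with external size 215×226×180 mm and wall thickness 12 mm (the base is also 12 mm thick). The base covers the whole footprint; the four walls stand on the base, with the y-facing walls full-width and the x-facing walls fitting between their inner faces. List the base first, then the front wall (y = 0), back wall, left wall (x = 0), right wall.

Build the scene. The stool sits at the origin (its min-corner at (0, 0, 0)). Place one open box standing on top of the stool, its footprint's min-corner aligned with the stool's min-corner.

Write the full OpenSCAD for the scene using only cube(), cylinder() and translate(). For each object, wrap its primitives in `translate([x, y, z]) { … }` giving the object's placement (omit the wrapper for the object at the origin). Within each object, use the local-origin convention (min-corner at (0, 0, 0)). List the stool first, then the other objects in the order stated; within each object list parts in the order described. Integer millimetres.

translate([0, 0, 351]) cube([284, 335, 41]);
cube([44, 44, 351]);
translate([240, 0, 0]) cube([44, 44, 351]);
translate([0, 291, 0]) cube([44, 44, 351]);
translate([240, 291, 0]) cube([44, 44, 351]);
translate([0, 0, 392]) {
  cube([215, 226, 12]);
  translate([0, 0, 12]) cube([215, 12, 168]);
  translate([0, 214, 12]) cube([215, 12, 168]);
  translate([0, 12, 12]) cube([12, 202, 168]);
  translate([203, 12, 12]) cube([12, 202, 168]);
}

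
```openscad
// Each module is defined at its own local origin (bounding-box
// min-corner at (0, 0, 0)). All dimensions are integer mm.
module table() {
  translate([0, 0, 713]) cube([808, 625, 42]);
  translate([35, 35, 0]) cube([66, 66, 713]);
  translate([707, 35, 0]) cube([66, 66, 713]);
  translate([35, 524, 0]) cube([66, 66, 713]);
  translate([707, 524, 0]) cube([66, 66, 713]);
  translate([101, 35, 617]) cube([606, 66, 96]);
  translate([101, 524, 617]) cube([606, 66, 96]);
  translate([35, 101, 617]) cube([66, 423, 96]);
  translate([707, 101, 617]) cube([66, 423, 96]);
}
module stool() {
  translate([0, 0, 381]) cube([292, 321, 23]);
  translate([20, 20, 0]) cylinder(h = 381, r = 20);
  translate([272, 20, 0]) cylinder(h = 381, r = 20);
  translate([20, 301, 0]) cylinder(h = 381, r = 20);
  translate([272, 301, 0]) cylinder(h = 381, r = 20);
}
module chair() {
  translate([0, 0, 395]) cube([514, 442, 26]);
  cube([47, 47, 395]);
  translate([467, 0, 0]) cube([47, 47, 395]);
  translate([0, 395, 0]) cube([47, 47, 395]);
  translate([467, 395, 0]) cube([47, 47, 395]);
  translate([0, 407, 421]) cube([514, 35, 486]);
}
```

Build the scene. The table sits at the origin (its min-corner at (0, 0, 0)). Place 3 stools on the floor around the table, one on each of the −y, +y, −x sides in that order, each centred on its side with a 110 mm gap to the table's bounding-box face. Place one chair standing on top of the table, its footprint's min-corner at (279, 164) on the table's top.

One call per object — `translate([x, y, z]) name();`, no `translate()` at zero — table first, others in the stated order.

table();
translate([258, -431, 0]) stool();
translate([258, 735, 0]) stool();
translate([-402, 152, 0]) stool();
translate([279, 164, 755]) chair();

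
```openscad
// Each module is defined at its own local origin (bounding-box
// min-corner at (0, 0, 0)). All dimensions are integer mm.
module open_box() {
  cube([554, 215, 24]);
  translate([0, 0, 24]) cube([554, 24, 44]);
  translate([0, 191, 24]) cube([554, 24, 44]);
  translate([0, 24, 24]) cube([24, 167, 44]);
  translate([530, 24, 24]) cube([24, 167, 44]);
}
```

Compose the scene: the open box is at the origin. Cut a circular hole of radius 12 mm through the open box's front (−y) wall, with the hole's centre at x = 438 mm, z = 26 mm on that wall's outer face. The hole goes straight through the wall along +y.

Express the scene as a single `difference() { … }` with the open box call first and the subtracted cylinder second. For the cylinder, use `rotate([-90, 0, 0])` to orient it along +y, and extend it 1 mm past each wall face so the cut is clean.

difference() {
  open_box();
  translate([438, -1, 26]) rotate([-90, 0, 0]) cylinder(h = 26, r = 12);
}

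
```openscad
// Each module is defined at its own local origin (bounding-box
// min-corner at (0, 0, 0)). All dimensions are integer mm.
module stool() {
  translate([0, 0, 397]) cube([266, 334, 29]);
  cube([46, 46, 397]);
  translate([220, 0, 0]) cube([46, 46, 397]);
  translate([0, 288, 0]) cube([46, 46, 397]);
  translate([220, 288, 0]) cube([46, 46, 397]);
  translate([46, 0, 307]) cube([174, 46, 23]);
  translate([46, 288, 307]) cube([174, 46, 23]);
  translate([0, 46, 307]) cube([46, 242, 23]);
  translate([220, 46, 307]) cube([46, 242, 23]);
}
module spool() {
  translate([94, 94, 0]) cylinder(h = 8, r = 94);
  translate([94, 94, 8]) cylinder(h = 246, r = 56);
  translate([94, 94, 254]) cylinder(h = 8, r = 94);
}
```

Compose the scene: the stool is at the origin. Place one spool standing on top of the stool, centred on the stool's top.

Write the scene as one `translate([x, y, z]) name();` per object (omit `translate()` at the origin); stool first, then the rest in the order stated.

stool();
translate([39, 73, 426]) spool();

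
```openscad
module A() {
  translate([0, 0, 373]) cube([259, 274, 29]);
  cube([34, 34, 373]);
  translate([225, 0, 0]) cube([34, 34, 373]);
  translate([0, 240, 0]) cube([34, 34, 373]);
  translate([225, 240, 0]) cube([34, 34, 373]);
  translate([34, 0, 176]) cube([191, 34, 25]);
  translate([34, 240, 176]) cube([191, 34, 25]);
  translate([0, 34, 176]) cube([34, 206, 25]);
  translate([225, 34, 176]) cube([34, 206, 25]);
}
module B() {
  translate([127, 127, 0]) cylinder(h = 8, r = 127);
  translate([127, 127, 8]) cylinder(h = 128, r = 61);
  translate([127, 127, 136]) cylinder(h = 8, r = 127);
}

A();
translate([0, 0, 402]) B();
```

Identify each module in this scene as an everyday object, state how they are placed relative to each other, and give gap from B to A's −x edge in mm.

A is a stool. B is a spool. The spool is on top of the stool. The gap from the spool to the stool's −x edge is 0 mm.

The spool's min-x is at 0; the stool's min-x is 0; gap = 0 mm.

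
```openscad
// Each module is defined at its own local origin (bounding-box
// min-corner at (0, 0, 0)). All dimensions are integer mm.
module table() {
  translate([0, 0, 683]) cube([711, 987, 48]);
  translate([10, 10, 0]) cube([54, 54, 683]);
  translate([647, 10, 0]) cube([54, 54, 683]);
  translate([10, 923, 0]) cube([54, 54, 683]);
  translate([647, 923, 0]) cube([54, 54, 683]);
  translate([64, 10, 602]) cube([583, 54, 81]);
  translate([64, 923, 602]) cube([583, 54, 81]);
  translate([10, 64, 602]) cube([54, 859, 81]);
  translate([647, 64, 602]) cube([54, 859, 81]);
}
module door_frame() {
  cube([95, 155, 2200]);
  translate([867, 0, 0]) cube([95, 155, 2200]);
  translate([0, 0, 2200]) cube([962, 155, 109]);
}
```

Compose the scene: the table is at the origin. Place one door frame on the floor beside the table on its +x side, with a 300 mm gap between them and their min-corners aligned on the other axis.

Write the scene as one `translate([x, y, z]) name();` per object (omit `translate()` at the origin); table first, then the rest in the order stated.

table();
translate([1011, 0, 0]) door_frame();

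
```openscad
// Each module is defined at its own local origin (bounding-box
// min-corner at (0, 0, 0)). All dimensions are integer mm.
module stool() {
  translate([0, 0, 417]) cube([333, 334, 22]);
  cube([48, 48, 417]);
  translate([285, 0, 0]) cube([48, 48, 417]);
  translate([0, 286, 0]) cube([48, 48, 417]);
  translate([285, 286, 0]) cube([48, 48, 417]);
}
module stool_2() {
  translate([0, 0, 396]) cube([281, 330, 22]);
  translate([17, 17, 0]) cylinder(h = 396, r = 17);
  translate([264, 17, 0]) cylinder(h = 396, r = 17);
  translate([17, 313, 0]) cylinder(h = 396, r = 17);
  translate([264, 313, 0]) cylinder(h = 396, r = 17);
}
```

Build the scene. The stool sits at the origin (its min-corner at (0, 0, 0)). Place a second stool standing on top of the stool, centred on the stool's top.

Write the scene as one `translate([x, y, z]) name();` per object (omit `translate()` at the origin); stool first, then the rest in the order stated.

stool();
translate([26, 2, 439]) stool_2();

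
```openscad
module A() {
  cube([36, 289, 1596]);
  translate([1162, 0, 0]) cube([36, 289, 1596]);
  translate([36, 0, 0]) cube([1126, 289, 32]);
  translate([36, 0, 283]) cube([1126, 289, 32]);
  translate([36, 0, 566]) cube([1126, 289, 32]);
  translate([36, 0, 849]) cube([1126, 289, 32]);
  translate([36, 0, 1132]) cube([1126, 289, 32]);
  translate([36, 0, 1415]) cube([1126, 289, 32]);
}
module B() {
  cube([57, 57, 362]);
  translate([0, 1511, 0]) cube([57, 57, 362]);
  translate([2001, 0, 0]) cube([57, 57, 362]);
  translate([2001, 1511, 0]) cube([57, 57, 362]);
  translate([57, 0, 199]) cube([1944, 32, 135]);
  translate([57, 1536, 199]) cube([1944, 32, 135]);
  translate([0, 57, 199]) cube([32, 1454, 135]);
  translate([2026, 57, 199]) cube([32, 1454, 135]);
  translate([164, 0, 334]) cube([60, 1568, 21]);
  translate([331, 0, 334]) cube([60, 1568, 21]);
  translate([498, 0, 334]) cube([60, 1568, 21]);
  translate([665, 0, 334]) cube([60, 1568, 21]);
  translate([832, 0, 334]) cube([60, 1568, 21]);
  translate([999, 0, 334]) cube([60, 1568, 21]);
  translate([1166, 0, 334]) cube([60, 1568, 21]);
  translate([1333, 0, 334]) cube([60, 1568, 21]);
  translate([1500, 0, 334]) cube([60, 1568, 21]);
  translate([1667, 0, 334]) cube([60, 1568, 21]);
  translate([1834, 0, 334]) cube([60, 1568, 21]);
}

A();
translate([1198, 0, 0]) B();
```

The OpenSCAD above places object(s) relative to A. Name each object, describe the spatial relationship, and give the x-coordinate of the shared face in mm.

The bookshelf's +x face and the bed frame's −x face are both at x = 1198 mm.

A is a bookshelf. B is a bed frame. The bed frame is against the bookshelf's +x side, with their −y faces flush. The x-coordinate of the shared face is 1198 mm.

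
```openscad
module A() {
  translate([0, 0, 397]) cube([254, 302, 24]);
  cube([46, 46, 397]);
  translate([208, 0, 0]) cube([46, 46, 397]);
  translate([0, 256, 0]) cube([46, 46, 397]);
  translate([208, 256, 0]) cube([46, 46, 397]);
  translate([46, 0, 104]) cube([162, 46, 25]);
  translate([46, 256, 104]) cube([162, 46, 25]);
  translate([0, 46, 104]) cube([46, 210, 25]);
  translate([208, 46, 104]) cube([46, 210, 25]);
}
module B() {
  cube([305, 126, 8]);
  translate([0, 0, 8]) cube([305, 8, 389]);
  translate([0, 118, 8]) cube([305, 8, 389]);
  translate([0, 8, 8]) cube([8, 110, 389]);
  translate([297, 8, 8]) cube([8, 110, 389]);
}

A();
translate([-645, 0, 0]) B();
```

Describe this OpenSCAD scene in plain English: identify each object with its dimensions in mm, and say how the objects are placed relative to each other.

A is a four-legged stool. The seat is a 254×302×24 mm slab whose top surface is at z = 421 mm; four square legs, each 46×46 mm in cross-section, run from the floor (z = 0) to the underside of the seat, each flush with a corner of the seat. Four stretchers, 46 mm wide and 25 mm tall, connect adjacent legs with their undersides at z = 104 mm, each running between the inner faces of the legs it joins and aligned with the legs' outer faces on the other axis.

B is an open storage box with external size 305×126×397 mm and wall thickness 8 mm (the base is also 8 mm thick). The base covers the whole footprint; the four walls stand on the base, with the y-facing walls full-width and the x-facing walls fitting between their inner faces.

The open box is on the floor beside the stool on its −x side.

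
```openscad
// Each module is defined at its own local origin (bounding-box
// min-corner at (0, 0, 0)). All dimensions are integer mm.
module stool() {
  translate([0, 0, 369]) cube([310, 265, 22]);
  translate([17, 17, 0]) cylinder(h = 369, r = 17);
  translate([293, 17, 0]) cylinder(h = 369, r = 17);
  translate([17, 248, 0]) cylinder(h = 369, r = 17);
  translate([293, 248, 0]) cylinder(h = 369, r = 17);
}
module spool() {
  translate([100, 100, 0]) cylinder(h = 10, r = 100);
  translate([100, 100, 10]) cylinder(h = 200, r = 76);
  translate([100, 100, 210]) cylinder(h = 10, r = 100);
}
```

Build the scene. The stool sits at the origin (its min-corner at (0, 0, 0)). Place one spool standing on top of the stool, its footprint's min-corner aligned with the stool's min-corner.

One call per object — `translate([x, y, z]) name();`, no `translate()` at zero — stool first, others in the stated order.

stool();
translate([0, 0, 391]) spool();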